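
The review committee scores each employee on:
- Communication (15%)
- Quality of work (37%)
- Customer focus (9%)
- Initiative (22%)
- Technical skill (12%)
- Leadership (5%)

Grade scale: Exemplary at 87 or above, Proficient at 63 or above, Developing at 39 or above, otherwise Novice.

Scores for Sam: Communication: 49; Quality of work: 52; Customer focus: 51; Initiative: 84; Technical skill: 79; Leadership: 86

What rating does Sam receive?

Weighted total:
  Communication 49 × 0.15 = 7.35
  Quality of work 52 × 0.37 = 19.24
  Customer focus 51 × 0.09 = 4.59
  Initiative 84 × 0.22 = 18.48
  Technical skill 79 × 0.12 = 9.48
  Leadership 86 × 0.05 = 4.3
Sum = 63.44
63.44 is ≥ 63 and < 87 → Proficient

Proficient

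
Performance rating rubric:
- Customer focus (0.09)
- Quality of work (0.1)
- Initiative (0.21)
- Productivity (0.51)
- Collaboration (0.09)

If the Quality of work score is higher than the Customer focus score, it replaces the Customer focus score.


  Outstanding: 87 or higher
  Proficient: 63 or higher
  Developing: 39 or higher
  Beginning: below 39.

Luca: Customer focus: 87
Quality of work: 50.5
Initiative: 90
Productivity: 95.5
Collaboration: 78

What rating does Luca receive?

Quality of work (50.5) ≤ Customer focus (87), so Customer focus stays at 87.
Weighted total:
  Customer focus 87 × 0.09 = 7.83
  Quality of work 50.5 × 0.1 = 5.05
  Initiative 90 × 0.21 = 18.9
  Productivity 95.5 × 0.51 = 48.705
  Collaboration 78 × 0.09 = 7.02
Sum = 87.505
87.505 ≥ 87 → Outstanding

Outstanding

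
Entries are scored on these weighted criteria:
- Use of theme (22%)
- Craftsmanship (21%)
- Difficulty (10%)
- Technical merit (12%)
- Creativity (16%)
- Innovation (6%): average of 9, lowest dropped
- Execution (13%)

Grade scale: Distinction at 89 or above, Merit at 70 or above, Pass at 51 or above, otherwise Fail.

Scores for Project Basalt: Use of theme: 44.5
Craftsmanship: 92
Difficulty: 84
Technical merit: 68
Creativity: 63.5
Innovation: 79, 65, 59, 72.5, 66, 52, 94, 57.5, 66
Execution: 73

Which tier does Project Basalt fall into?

Innovation: drop 52 → average of remaining 8 = 559/8 = 69.875
Weighted total:
  Use of theme 44.5 × 0.22 = 9.79
  Craftsmanship 92 × 0.21 = 19.32
  Difficulty 84 × 0.1 = 8.4
  Technical merit 68 × 0.12 = 8.16
  Creativity 63.5 × 0.16 = 10.16
  Innovation 69.875 × 0.06 = 4.1925
  Execution 73 × 0.13 = 9.49
Sum = 69.5125
69.5125 is ≥ 51 and < 70 → Pass

Pass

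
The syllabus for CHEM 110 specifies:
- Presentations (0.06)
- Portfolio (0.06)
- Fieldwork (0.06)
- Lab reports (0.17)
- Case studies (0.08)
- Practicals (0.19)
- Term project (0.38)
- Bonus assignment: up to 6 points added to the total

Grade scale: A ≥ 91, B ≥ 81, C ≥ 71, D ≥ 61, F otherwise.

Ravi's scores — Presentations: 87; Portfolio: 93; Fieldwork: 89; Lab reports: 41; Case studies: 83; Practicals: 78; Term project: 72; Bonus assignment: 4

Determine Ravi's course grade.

C

Weighted total:
  Presentations 87 × 0.06 = 5.22
  Portfolio 93 × 0.06 = 5.58
  Fieldwork 89 × 0.06 = 5.34
  Lab reports 41 × 0.17 = 6.97
  Case studies 83 × 0.08 = 6.64
  Practicals 78 × 0.19 = 14.82
  Term project 72 × 0.38 = 27.36
Sum = 71.93
Bonus assignment: 71.93 + 4 = 75.93
75.93 is ≥ 71 and < 81 → C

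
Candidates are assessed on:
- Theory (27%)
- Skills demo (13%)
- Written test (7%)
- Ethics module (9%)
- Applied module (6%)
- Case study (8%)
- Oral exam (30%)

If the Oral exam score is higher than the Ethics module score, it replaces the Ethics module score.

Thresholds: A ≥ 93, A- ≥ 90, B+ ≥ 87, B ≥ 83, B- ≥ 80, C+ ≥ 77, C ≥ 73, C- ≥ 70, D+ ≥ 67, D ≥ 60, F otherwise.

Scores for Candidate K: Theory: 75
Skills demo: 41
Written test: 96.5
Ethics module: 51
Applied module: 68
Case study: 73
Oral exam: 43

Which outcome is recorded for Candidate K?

Oral exam (43) ≤ Ethics module (51), so Ethics module stays at 51.
Weighted total:
  Theory 75 × 0.27 = 20.25
  Skills demo 41 × 0.13 = 5.33
  Written test 96.5 × 0.07 = 6.755
  Ethics module 51 × 0.09 = 4.59
  Applied module 68 × 0.06 = 4.08
  Case study 73 × 0.08 = 5.84
  Oral exam 43 × 0.3 = 12.9
Sum = 59.745
59.745 < 60 → F

F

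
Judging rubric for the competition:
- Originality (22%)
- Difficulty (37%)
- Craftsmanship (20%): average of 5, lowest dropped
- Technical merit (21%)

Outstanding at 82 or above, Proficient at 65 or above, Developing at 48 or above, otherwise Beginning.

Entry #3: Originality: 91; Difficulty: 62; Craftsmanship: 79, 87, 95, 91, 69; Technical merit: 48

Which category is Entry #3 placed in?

Proficient

Craftsmanship: drop 69 → average of remaining 4 = 352/4 = 88
Weighted total:
  Originality 91 × 0.22 = 20.02
  Difficulty 62 × 0.37 = 22.94
  Craftsmanship 88 × 0.2 = 17.6
  Technical merit 48 × 0.21 = 10.08
Sum = 70.64
70.64 is ≥ 65 and < 82 → Proficient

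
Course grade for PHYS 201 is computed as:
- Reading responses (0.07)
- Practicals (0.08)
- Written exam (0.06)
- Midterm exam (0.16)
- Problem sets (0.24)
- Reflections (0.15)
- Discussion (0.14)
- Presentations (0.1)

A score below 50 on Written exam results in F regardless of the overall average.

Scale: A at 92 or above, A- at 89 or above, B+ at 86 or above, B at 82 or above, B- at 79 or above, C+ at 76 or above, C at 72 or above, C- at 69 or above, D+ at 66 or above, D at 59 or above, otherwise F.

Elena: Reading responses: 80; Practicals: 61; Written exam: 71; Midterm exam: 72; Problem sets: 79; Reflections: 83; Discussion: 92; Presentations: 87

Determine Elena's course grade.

B-

Written exam score 71 ≥ 50: minimum met.
Weighted total:
  Reading responses 80 × 0.07 = 5.6
  Practicals 61 × 0.08 = 4.88
  Written exam 71 × 0.06 = 4.26
  Midterm exam 72 × 0.16 = 11.52
  Problem sets 79 × 0.24 = 18.96
  Reflections 83 × 0.15 = 12.45
  Discussion 92 × 0.14 = 12.88
  Presentations 87 × 0.1 = 8.7
Sum = 79.25
79.25 is ≥ 79 and < 82 → B-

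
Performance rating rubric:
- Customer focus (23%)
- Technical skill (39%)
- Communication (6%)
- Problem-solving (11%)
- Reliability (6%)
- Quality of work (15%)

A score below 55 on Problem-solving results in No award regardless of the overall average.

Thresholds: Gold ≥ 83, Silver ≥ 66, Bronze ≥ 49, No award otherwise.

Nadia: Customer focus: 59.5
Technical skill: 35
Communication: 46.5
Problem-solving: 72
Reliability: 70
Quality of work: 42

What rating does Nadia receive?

Problem-solving score 72 ≥ 55: minimum met.
Weighted total:
  Customer focus 59.5 × 0.23 = 13.685
  Technical skill 35 × 0.39 = 13.65
  Communication 46.5 × 0.06 = 2.79
  Problem-solving 72 × 0.11 = 7.92
  Reliability 70 × 0.06 = 4.2
  Quality of work 42 × 0.15 = 6.3
Sum = 48.545
48.545 < 49 → No award

No award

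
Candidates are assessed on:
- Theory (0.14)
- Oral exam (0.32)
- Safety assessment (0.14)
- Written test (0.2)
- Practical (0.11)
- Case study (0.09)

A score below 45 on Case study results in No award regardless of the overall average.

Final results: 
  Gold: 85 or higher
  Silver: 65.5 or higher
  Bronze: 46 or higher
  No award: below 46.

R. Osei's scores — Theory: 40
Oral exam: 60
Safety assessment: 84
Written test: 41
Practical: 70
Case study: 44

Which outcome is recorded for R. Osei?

Case study score 44 < 45: minimum not met.
Weighted total:
  Theory 40 × 0.14 = 5.6
  Oral exam 60 × 0.32 = 19.2
  Safety assessment 84 × 0.14 = 11.76
  Written test 41 × 0.2 = 8.2
  Practical 70 × 0.11 = 7.7
  Case study 44 × 0.09 = 3.96
Sum = 56.42
Because the Case study minimum was not met, the result is No award.

No award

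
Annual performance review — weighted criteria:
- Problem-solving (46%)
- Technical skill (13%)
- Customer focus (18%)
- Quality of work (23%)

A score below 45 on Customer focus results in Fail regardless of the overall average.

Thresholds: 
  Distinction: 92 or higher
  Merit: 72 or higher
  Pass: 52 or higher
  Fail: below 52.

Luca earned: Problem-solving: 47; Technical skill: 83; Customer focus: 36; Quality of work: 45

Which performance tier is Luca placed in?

Customer focus score 36 < 45: minimum not met.
Weighted total:
  Problem-solving 47 × 0.46 = 21.62
  Technical skill 83 × 0.13 = 10.79
  Customer focus 36 × 0.18 = 6.48
  Quality of work 45 × 0.23 = 10.35
Sum = 49.24
Because the Customer focus minimum was not met, the result is Fail.

Fail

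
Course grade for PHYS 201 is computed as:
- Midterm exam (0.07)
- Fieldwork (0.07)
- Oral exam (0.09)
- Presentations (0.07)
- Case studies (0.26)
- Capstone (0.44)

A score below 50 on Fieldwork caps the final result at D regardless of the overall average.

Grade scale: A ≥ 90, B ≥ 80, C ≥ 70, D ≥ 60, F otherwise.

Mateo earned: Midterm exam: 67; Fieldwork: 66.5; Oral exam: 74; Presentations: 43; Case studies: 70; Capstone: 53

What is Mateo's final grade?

Fieldwork score 66.5 ≥ 50: minimum met.
Weighted total:
  Midterm exam 67 × 0.07 = 4.69
  Fieldwork 66.5 × 0.07 = 4.655
  Oral exam 74 × 0.09 = 6.66
  Presentations 43 × 0.07 = 3.01
  Case studies 70 × 0.26 = 18.2
  Capstone 53 × 0.44 = 23.32
Sum = 60.535
60.535 is ≥ 60 and < 70 → D

D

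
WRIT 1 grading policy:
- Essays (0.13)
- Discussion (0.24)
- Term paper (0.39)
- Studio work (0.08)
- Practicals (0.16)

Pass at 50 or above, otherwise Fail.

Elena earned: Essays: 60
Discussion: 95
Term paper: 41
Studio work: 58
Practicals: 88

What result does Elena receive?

Pass

Weighted total:
  Essays 60 × 0.13 = 7.8
  Discussion 95 × 0.24 = 22.8
  Term paper 41 × 0.39 = 15.99
  Studio work 58 × 0.08 = 4.64
  Practicals 88 × 0.16 = 14.08
Sum = 65.31
65.31 ≥ 50 → Pass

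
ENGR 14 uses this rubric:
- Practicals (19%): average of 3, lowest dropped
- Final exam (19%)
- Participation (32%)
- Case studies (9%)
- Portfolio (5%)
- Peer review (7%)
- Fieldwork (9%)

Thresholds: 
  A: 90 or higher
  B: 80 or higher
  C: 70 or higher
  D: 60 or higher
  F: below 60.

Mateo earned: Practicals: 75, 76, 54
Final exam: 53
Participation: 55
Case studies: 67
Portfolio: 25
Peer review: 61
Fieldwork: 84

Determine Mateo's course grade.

D

Practicals: drop 54 → average of remaining 2 = 151/2 = 75.5
Weighted total:
  Practicals 75.5 × 0.19 = 14.345
  Final exam 53 × 0.19 = 10.07
  Participation 55 × 0.32 = 17.6
  Case studies 67 × 0.09 = 6.03
  Portfolio 25 × 0.05 = 1.25
  Peer review 61 × 0.07 = 4.27
  Fieldwork 84 × 0.09 = 7.56
Sum = 61.125
61.125 is ≥ 60 and < 70 → D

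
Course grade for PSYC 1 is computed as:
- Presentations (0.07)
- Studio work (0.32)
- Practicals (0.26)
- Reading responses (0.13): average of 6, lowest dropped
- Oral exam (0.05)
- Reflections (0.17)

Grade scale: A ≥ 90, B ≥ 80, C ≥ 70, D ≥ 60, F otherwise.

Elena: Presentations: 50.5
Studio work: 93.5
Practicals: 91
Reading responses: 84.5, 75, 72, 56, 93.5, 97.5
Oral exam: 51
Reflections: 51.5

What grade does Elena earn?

Reading responses: drop 56 → average of remaining 5 = 422.5/5 = 84.5
Weighted total:
  Presentations 50.5 × 0.07 = 3.535
  Studio work 93.5 × 0.32 = 29.92
  Practicals 91 × 0.26 = 23.66
  Reading responses 84.5 × 0.13 = 10.985
  Oral exam 51 × 0.05 = 2.55
  Reflections 51.5 × 0.17 = 8.755
Sum = 79.405
79.405 is ≥ 70 and < 80 → C

C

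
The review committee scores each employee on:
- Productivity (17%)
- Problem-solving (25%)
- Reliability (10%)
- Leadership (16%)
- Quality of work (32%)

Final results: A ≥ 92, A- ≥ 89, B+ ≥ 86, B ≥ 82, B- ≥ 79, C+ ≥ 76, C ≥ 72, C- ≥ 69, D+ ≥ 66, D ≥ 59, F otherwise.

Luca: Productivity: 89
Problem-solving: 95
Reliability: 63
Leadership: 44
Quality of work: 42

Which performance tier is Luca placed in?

D

Weighted total:
  Productivity 89 × 0.17 = 15.13
  Problem-solving 95 × 0.25 = 23.75
  Reliability 63 × 0.1 = 6.3
  Leadership 44 × 0.16 = 7.04
  Quality of work 42 × 0.32 = 13.44
Sum = 65.66
65.66 is ≥ 59 and < 66 → D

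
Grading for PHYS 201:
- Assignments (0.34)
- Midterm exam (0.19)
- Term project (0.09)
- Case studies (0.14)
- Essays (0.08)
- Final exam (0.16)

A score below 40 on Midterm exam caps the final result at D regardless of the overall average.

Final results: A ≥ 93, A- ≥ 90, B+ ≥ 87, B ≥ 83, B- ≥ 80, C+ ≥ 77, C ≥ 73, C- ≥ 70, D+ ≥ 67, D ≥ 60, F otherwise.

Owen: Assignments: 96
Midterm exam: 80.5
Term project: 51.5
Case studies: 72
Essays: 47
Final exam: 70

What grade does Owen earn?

Midterm exam score 80.5 ≥ 40: minimum met.
Weighted total:
  Assignments 96 × 0.34 = 32.64
  Midterm exam 80.5 × 0.19 = 15.295
  Term project 51.5 × 0.09 = 4.635
  Case studies 72 × 0.14 = 10.08
  Essays 47 × 0.08 = 3.76
  Final exam 70 × 0.16 = 11.2
Sum = 77.61
77.61 is ≥ 77 and < 80 → C+

C+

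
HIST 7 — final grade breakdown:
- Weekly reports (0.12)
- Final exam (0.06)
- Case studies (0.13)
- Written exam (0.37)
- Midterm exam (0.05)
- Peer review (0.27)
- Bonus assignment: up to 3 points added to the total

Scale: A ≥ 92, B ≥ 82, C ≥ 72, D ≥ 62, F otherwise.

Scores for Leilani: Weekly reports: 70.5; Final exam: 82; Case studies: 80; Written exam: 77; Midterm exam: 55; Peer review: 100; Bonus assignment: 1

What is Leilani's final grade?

B

Weighted total:
  Weekly reports 70.5 × 0.12 = 8.46
  Final exam 82 × 0.06 = 4.92
  Case studies 80 × 0.13 = 10.4
  Written exam 77 × 0.37 = 28.49
  Midterm exam 55 × 0.05 = 2.75
  Peer review 100 × 0.27 = 27
Sum = 82.02
Bonus assignment: 82.02 + 1 = 83.02
83.02 is ≥ 82 and < 92 → B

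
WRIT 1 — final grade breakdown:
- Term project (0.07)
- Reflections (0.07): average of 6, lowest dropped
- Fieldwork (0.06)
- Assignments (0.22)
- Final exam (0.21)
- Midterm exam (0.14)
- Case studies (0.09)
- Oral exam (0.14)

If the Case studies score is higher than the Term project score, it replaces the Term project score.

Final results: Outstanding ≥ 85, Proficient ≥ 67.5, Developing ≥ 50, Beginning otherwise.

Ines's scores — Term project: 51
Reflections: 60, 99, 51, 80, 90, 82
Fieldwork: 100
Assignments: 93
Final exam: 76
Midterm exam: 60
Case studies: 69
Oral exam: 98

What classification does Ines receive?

Reflections: drop 51 → average of remaining 5 = 411/5 = 82.2
Case studies (69) > Term project (51), so Term project counts as 69.
Weighted total:
  Term project 69 × 0.07 = 4.83
  Reflections 82.2 × 0.07 = 5.754
  Fieldwork 100 × 0.06 = 6
  Assignments 93 × 0.22 = 20.46
  Final exam 76 × 0.21 = 15.96
  Midterm exam 60 × 0.14 = 8.4
  Case studies 69 × 0.09 = 6.21
  Oral exam 98 × 0.14 = 13.72
Sum = 81.334
81.334 is ≥ 67.5 and < 85 → Proficient

Proficient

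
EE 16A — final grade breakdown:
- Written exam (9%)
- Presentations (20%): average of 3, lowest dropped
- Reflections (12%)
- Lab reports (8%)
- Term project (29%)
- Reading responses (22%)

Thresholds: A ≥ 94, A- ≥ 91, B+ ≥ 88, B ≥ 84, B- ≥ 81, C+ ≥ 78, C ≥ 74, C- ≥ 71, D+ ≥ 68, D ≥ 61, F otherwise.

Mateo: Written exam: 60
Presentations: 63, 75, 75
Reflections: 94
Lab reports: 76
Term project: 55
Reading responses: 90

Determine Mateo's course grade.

C-

Presentations: drop 63 → average of remaining 2 = 150/2 = 75
Weighted total:
  Written exam 60 × 0.09 = 5.4
  Presentations 75 × 0.2 = 15
  Reflections 94 × 0.12 = 11.28
  Lab reports 76 × 0.08 = 6.08
  Term project 55 × 0.29 = 15.95
  Reading responses 90 × 0.22 = 19.8
Sum = 73.51
73.51 is ≥ 71 and < 74 → C-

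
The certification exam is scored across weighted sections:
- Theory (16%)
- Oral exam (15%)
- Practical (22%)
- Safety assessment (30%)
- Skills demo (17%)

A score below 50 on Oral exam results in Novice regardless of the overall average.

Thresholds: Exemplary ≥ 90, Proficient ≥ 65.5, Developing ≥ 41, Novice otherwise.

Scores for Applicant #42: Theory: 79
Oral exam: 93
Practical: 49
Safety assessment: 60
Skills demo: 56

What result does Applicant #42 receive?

Developing

Oral exam score 93 ≥ 50: minimum met.
Weighted total:
  Theory 79 × 0.16 = 12.64
  Oral exam 93 × 0.15 = 13.95
  Practical 49 × 0.22 = 10.78
  Safety assessment 60 × 0.3 = 18
  Skills demo 56 × 0.17 = 9.52
Sum = 64.89
64.89 is ≥ 41 and < 65.5 → Developing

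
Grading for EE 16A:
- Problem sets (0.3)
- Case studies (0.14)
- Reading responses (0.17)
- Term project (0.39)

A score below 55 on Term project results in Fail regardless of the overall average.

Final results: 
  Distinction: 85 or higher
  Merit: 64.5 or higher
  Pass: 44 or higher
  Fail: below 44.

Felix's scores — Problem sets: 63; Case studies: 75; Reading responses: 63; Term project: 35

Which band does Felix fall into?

Term project score 35 < 55: minimum not met.
Weighted total:
  Problem sets 63 × 0.3 = 18.9
  Case studies 75 × 0.14 = 10.5
  Reading responses 63 × 0.17 = 10.71
  Term project 35 × 0.39 = 13.65
Sum = 53.76
Because the Term project minimum was not met, the result is Fail.

Fail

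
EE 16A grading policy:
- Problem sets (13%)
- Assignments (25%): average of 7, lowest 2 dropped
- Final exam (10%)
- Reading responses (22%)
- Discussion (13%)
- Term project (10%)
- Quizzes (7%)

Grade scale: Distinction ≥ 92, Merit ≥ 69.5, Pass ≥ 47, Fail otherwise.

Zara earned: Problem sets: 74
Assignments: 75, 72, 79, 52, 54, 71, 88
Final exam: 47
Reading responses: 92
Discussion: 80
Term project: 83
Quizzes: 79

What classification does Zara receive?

Merit

Assignments: drop 52, 54 → average of remaining 5 = 385/5 = 77
Weighted total:
  Problem sets 74 × 0.13 = 9.62
  Assignments 77 × 0.25 = 19.25
  Final exam 47 × 0.1 = 4.7
  Reading responses 92 × 0.22 = 20.24
  Discussion 80 × 0.13 = 10.4
  Term project 83 × 0.1 = 8.3
  Quizzes 79 × 0.07 = 5.53
Sum = 78.04
78.04 is ≥ 69.5 and < 92 → Merit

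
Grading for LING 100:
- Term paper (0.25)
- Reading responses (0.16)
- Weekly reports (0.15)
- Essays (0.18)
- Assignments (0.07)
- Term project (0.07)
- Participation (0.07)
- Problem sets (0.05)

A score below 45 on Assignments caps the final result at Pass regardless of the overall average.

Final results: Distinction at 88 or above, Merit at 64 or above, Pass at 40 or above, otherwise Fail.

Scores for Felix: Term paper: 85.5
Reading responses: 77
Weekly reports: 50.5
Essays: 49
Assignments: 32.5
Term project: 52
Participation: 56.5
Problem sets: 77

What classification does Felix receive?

Pass

Assignments score 32.5 < 45: minimum not met.
Weighted total:
  Term paper 85.5 × 0.25 = 21.375
  Reading responses 77 × 0.16 = 12.32
  Weekly reports 50.5 × 0.15 = 7.575
  Essays 49 × 0.18 = 8.82
  Assignments 32.5 × 0.07 = 2.275
  Term project 52 × 0.07 = 3.64
  Participation 56.5 × 0.07 = 3.955
  Problem sets 77 × 0.05 = 3.85
Sum = 63.81
63.81 would be Pass; cap at Pass applies → Pass.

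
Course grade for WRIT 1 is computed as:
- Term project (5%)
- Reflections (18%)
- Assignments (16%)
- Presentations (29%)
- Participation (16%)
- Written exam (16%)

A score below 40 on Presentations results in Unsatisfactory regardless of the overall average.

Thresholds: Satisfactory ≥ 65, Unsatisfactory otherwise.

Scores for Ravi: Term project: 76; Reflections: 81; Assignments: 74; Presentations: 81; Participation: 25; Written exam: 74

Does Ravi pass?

Presentations score 81 ≥ 40: minimum met.
Weighted total:
  Term project 76 × 0.05 = 3.8
  Reflections 81 × 0.18 = 14.58
  Assignments 74 × 0.16 = 11.84
  Presentations 81 × 0.29 = 23.49
  Participation 25 × 0.16 = 4
  Written exam 74 × 0.16 = 11.84
Sum = 69.55
69.55 ≥ 65 → Satisfactory

Satisfactory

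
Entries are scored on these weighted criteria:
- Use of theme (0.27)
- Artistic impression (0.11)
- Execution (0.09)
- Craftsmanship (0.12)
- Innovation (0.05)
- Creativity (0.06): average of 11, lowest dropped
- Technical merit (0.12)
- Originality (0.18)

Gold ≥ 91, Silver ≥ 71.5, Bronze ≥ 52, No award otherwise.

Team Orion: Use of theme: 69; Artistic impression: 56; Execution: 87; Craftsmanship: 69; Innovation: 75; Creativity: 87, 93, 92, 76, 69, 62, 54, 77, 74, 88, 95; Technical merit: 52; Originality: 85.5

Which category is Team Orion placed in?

Creativity: drop 54 → average of remaining 10 = 813/10 = 81.3
Weighted total:
  Use of theme 69 × 0.27 = 18.63
  Artistic impression 56 × 0.11 = 6.16
  Execution 87 × 0.09 = 7.83
  Craftsmanship 69 × 0.12 = 8.28
  Innovation 75 × 0.05 = 3.75
  Creativity 81.3 × 0.06 = 4.878
  Technical merit 52 × 0.12 = 6.24
  Originality 85.5 × 0.18 = 15.39
Sum = 71.158
71.158 is ≥ 52 and < 71.5 → Bronze

Bronze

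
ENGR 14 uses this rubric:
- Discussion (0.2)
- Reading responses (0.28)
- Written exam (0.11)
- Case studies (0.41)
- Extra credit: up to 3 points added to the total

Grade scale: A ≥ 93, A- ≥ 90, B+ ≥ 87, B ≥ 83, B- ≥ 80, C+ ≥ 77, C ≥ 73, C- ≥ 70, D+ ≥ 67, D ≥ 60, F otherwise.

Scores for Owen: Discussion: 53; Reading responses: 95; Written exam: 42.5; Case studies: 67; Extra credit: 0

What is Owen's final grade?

D+

Weighted total:
  Discussion 53 × 0.2 = 10.6
  Reading responses 95 × 0.28 = 26.6
  Written exam 42.5 × 0.11 = 4.675
  Case studies 67 × 0.41 = 27.47
Sum = 69.345
Extra credit: 69.345 + 0 = 69.345
69.345 is ≥ 67 and < 70 → D+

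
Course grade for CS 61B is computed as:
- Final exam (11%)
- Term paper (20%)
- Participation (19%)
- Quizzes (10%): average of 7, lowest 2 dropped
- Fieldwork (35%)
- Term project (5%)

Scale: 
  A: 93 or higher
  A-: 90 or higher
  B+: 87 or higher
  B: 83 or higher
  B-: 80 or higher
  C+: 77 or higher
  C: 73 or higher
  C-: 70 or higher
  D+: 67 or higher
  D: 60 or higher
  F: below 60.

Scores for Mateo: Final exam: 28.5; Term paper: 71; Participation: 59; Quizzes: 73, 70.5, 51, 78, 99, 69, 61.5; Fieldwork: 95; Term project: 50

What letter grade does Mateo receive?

Quizzes: drop 51, 61.5 → average of remaining 5 = 389.5/5 = 77.9
Weighted total:
  Final exam 28.5 × 0.11 = 3.135
  Term paper 71 × 0.2 = 14.2
  Participation 59 × 0.19 = 11.21
  Quizzes 77.9 × 0.1 = 7.79
  Fieldwork 95 × 0.35 = 33.25
  Term project 50 × 0.05 = 2.5
Sum = 72.085
72.085 is ≥ 70 and < 73 → C-

C-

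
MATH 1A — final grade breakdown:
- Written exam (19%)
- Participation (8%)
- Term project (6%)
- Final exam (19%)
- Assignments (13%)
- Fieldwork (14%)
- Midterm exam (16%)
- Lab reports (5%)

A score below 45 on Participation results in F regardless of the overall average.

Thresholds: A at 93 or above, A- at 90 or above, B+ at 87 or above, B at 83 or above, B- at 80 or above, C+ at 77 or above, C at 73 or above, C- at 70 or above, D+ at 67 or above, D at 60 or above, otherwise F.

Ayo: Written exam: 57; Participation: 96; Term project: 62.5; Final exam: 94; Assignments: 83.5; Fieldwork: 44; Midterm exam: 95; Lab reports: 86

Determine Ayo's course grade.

C

Participation score 96 ≥ 45: minimum met.
Weighted total:
  Written exam 57 × 0.19 = 10.83
  Participation 96 × 0.08 = 7.68
  Term project 62.5 × 0.06 = 3.75
  Final exam 94 × 0.19 = 17.86
  Assignments 83.5 × 0.13 = 10.855
  Fieldwork 44 × 0.14 = 6.16
  Midterm exam 95 × 0.16 = 15.2
  Lab reports 86 × 0.05 = 4.3
Sum = 76.635
76.635 is ≥ 73 and < 77 → C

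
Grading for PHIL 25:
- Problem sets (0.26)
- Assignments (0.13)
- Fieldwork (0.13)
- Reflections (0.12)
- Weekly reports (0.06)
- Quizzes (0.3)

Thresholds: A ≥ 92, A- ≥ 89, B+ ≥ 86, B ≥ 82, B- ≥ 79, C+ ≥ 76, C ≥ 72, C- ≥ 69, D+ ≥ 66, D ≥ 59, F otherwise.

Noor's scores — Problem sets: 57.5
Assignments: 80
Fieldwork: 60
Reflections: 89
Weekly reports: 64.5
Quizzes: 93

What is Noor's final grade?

C

Weighted total:
  Problem sets 57.5 × 0.26 = 14.95
  Assignments 80 × 0.13 = 10.4
  Fieldwork 60 × 0.13 = 7.8
  Reflections 89 × 0.12 = 10.68
  Weekly reports 64.5 × 0.06 = 3.87
  Quizzes 93 × 0.3 = 27.9
Sum = 75.6
75.6 is ≥ 72 and < 76 → C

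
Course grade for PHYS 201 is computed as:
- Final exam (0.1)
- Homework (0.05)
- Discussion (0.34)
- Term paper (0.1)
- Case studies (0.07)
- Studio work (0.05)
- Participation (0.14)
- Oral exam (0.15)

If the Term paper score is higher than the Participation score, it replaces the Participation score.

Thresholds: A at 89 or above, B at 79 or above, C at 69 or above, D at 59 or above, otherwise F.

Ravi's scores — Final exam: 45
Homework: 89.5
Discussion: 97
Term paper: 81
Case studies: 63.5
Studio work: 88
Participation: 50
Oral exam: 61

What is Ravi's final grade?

Term paper (81) > Participation (50), so Participation counts as 81.
Weighted total:
  Final exam 45 × 0.1 = 4.5
  Homework 89.5 × 0.05 = 4.475
  Discussion 97 × 0.34 = 32.98
  Term paper 81 × 0.1 = 8.1
  Case studies 63.5 × 0.07 = 4.445
  Studio work 88 × 0.05 = 4.4
  Participation 81 × 0.14 = 11.34
  Oral exam 61 × 0.15 = 9.15
Sum = 79.39
79.39 is ≥ 79 and < 89 → B

B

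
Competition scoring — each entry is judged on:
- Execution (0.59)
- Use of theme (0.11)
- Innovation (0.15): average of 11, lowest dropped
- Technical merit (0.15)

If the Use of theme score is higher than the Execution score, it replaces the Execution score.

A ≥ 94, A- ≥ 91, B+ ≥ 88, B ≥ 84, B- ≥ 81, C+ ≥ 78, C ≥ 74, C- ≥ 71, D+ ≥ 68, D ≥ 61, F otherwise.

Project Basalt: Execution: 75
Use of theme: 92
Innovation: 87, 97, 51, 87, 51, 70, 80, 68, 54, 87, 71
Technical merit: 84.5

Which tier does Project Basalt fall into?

Innovation: drop 51 → average of remaining 10 = 752/10 = 75.2
Use of theme (92) > Execution (75), so Execution counts as 92.
Weighted total:
  Execution 92 × 0.59 = 54.28
  Use of theme 92 × 0.11 = 10.12
  Innovation 75.2 × 0.15 = 11.28
  Technical merit 84.5 × 0.15 = 12.675
Sum = 88.355
88.355 is ≥ 88 and < 91 → B+

B+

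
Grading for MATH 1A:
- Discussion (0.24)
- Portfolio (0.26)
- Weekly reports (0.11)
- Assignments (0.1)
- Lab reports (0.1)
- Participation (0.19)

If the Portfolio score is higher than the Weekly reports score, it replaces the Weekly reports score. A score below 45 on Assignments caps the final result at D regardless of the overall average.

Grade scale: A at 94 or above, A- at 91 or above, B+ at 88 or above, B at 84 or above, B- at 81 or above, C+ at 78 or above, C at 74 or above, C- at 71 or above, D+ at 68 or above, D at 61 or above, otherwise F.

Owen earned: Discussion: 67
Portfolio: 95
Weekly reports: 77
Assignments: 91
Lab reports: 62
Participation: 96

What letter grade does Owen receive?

B

Portfolio (95) > Weekly reports (77), so Weekly reports counts as 95.
Assignments score 91 ≥ 45: minimum met.
Weighted total:
  Discussion 67 × 0.24 = 16.08
  Portfolio 95 × 0.26 = 24.7
  Weekly reports 95 × 0.11 = 10.45
  Assignments 91 × 0.1 = 9.1
  Lab reports 62 × 0.1 = 6.2
  Participation 96 × 0.19 = 18.24
Sum = 84.77
84.77 is ≥ 84 and < 88 → B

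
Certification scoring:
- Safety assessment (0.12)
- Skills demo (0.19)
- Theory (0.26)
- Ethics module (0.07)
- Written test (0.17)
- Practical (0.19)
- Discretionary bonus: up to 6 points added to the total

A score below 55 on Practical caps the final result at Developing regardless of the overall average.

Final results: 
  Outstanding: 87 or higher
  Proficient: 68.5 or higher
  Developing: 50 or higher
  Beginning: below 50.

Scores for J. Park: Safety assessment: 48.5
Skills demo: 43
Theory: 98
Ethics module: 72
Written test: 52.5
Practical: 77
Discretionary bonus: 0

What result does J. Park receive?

Developing

Practical score 77 ≥ 55: minimum met.
Weighted total:
  Safety assessment 48.5 × 0.12 = 5.82
  Skills demo 43 × 0.19 = 8.17
  Theory 98 × 0.26 = 25.48
  Ethics module 72 × 0.07 = 5.04
  Written test 52.5 × 0.17 = 8.925
  Practical 77 × 0.19 = 14.63
Sum = 68.065
Discretionary bonus: 68.065 + 0 = 68.065
68.065 is ≥ 50 and < 68.5 → Developing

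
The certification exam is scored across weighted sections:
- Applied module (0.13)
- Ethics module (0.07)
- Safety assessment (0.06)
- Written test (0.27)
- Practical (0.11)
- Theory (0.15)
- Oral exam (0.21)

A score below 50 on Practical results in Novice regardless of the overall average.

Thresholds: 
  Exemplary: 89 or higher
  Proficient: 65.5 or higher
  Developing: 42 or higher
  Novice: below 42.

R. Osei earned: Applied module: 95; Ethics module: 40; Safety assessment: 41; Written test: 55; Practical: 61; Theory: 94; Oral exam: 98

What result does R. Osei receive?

Practical score 61 ≥ 50: minimum met.
Weighted total:
  Applied module 95 × 0.13 = 12.35
  Ethics module 40 × 0.07 = 2.8
  Safety assessment 41 × 0.06 = 2.46
  Written test 55 × 0.27 = 14.85
  Practical 61 × 0.11 = 6.71
  Theory 94 × 0.15 = 14.1
  Oral exam 98 × 0.21 = 20.58
Sum = 73.85
73.85 is ≥ 65.5 and < 89 → Proficient

Proficient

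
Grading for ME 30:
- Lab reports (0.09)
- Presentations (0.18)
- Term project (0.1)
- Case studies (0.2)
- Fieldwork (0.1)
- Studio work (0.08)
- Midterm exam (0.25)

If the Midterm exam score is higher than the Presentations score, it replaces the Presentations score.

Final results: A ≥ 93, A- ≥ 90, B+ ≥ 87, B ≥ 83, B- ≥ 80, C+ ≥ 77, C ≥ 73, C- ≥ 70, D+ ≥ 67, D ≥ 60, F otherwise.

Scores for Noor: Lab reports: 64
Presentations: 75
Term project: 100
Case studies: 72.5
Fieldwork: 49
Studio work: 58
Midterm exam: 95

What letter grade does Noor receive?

B-

Midterm exam (95) > Presentations (75), so Presentations counts as 95.
Weighted total:
  Lab reports 64 × 0.09 = 5.76
  Presentations 95 × 0.18 = 17.1
  Term project 100 × 0.1 = 10
  Case studies 72.5 × 0.2 = 14.5
  Fieldwork 49 × 0.1 = 4.9
  Studio work 58 × 0.08 = 4.64
  Midterm exam 95 × 0.25 = 23.75
Sum = 80.65
80.65 is ≥ 80 and < 83 → B-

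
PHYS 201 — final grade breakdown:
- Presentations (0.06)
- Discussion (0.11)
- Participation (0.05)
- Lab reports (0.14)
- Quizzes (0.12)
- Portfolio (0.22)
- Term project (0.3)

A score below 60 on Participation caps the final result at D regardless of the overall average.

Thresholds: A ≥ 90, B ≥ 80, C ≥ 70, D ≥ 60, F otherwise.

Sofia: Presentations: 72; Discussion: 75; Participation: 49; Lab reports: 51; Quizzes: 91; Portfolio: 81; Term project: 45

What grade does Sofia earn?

D

Participation score 49 < 60: minimum not met.
Weighted total:
  Presentations 72 × 0.06 = 4.32
  Discussion 75 × 0.11 = 8.25
  Participation 49 × 0.05 = 2.45
  Lab reports 51 × 0.14 = 7.14
  Quizzes 91 × 0.12 = 10.92
  Portfolio 81 × 0.22 = 17.82
  Term project 45 × 0.3 = 13.5
Sum = 64.4
64.4 would be D; cap at D applies → D.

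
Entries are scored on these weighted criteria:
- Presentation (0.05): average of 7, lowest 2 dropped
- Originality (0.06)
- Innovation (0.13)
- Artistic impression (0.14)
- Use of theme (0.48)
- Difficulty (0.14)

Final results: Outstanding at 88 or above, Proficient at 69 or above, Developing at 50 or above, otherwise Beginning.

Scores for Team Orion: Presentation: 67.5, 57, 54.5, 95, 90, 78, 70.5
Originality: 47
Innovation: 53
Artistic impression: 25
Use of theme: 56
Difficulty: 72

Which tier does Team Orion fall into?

Developing

Presentation: drop 54.5, 57 → average of remaining 5 = 401/5 = 80.2
Weighted total:
  Presentation 80.2 × 0.05 = 4.01
  Originality 47 × 0.06 = 2.82
  Innovation 53 × 0.13 = 6.89
  Artistic impression 25 × 0.14 = 3.5
  Use of theme 56 × 0.48 = 26.88
  Difficulty 72 × 0.14 = 10.08
Sum = 54.18
54.18 is ≥ 50 and < 69 → Developing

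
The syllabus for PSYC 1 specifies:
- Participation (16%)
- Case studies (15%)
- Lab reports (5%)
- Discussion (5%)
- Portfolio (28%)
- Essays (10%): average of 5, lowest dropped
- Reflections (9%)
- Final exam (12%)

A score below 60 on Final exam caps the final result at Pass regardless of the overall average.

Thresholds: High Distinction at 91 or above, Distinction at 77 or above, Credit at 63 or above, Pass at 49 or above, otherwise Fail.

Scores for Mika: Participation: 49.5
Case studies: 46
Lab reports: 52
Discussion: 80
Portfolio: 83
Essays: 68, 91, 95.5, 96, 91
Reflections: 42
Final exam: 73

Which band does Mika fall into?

Credit

Essays: drop 68 → average of remaining 4 = 373.5/4 = 93.375
Final exam score 73 ≥ 60: minimum met.
Weighted total:
  Participation 49.5 × 0.16 = 7.92
  Case studies 46 × 0.15 = 6.9
  Lab reports 52 × 0.05 = 2.6
  Discussion 80 × 0.05 = 4
  Portfolio 83 × 0.28 = 23.24
  Essays 93.375 × 0.1 = 9.3375
  Reflections 42 × 0.09 = 3.78
  Final exam 73 × 0.12 = 8.76
Sum = 66.5375
66.5375 is ≥ 63 and < 77 → Credit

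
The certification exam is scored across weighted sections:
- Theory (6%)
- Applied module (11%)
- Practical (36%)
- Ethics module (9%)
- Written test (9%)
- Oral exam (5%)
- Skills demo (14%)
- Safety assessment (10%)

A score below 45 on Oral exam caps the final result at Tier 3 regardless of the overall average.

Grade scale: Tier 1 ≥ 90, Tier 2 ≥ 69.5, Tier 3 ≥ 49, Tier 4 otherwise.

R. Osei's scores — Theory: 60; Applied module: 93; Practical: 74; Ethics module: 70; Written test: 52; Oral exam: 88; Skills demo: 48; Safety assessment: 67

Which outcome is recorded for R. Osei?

Tier 3

Oral exam score 88 ≥ 45: minimum met.
Weighted total:
  Theory 60 × 0.06 = 3.6
  Applied module 93 × 0.11 = 10.23
  Practical 74 × 0.36 = 26.64
  Ethics module 70 × 0.09 = 6.3
  Written test 52 × 0.09 = 4.68
  Oral exam 88 × 0.05 = 4.4
  Skills demo 48 × 0.14 = 6.72
  Safety assessment 67 × 0.1 = 6.7
Sum = 69.27
69.27 is ≥ 49 and < 69.5 → Tier 3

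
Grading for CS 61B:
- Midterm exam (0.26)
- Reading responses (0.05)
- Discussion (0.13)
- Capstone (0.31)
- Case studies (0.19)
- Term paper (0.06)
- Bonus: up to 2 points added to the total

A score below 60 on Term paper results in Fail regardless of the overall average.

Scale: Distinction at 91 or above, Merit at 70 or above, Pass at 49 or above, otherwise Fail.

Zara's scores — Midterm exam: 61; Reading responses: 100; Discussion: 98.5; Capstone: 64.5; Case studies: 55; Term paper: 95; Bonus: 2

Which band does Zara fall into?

Merit

Term paper score 95 ≥ 60: minimum met.
Weighted total:
  Midterm exam 61 × 0.26 = 15.86
  Reading responses 100 × 0.05 = 5
  Discussion 98.5 × 0.13 = 12.805
  Capstone 64.5 × 0.31 = 19.995
  Case studies 55 × 0.19 = 10.45
  Term paper 95 × 0.06 = 5.7
Sum = 69.81
Bonus: 69.81 + 2 = 71.81
71.81 is ≥ 70 and < 91 → Merit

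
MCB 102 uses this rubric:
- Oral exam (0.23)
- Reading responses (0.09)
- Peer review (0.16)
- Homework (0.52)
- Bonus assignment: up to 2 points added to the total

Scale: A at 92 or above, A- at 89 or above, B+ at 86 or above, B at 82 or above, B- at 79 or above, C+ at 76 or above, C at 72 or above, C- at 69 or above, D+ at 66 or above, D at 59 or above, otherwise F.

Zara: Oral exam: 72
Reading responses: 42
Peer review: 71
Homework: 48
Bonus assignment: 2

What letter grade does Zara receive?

Weighted total:
  Oral exam 72 × 0.23 = 16.56
  Reading responses 42 × 0.09 = 3.78
  Peer review 71 × 0.16 = 11.36
  Homework 48 × 0.52 = 24.96
Sum = 56.66
Bonus assignment: 56.66 + 2 = 58.66
58.66 < 59 → F

F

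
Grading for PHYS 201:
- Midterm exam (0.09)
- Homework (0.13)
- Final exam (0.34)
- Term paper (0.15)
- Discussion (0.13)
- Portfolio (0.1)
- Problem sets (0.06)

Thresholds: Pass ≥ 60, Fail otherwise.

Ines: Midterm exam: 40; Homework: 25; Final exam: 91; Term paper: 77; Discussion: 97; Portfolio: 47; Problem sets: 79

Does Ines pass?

Weighted total:
  Midterm exam 40 × 0.09 = 3.6
  Homework 25 × 0.13 = 3.25
  Final exam 91 × 0.34 = 30.94
  Term paper 77 × 0.15 = 11.55
  Discussion 97 × 0.13 = 12.61
  Portfolio 47 × 0.1 = 4.7
  Problem sets 79 × 0.06 = 4.74
Sum = 71.39
71.39 ≥ 60 → Pass

Pass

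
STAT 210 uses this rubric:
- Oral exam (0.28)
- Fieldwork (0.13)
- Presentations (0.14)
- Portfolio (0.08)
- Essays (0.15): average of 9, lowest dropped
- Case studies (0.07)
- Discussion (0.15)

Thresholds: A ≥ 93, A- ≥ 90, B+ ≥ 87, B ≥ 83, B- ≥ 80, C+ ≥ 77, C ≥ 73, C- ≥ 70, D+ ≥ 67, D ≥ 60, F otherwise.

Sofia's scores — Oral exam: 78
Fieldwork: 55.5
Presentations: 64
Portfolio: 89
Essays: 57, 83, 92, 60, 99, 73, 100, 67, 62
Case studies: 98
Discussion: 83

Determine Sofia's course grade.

Essays: drop 57 → average of remaining 8 = 636/8 = 79.5
Weighted total:
  Oral exam 78 × 0.28 = 21.84
  Fieldwork 55.5 × 0.13 = 7.215
  Presentations 64 × 0.14 = 8.96
  Portfolio 89 × 0.08 = 7.12
  Essays 79.5 × 0.15 = 11.925
  Case studies 98 × 0.07 = 6.86
  Discussion 83 × 0.15 = 12.45
Sum = 76.37
76.37 is ≥ 73 and < 77 → C

C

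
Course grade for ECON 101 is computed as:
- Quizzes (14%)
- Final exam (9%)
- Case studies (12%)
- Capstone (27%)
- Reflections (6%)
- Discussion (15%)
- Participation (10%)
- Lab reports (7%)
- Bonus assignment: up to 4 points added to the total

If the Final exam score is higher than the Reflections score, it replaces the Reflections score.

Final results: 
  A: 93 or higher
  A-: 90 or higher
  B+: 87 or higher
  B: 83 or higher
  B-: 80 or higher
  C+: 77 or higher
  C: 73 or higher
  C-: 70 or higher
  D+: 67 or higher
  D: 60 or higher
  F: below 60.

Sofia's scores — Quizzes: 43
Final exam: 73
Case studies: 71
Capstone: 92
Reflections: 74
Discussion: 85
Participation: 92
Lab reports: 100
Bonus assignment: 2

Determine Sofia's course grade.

Final exam (73) ≤ Reflections (74), so Reflections stays at 74.
Weighted total:
  Quizzes 43 × 0.14 = 6.02
  Final exam 73 × 0.09 = 6.57
  Case studies 71 × 0.12 = 8.52
  Capstone 92 × 0.27 = 24.84
  Reflections 74 × 0.06 = 4.44
  Discussion 85 × 0.15 = 12.75
  Participation 92 × 0.1 = 9.2
  Lab reports 100 × 0.07 = 7
Sum = 79.34
Bonus assignment: 79.34 + 2 = 81.34
81.34 is ≥ 80 and < 83 → B-

B-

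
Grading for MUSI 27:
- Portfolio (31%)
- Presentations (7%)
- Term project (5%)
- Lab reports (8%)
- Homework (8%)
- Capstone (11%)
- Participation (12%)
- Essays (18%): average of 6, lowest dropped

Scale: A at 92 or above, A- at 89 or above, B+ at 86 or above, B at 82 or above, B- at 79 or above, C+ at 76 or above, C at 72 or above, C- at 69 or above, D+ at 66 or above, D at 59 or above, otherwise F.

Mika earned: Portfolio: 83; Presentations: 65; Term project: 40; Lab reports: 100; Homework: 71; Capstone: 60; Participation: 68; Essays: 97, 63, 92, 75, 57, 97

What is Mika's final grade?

C

Essays: drop 57 → average of remaining 5 = 424/5 = 84.8
Weighted total:
  Portfolio 83 × 0.31 = 25.73
  Presentations 65 × 0.07 = 4.55
  Term project 40 × 0.05 = 2
  Lab reports 100 × 0.08 = 8
  Homework 71 × 0.08 = 5.68
  Capstone 60 × 0.11 = 6.6
  Participation 68 × 0.12 = 8.16
  Essays 84.8 × 0.18 = 15.264
Sum = 75.984
75.984 is ≥ 72 and < 76 → C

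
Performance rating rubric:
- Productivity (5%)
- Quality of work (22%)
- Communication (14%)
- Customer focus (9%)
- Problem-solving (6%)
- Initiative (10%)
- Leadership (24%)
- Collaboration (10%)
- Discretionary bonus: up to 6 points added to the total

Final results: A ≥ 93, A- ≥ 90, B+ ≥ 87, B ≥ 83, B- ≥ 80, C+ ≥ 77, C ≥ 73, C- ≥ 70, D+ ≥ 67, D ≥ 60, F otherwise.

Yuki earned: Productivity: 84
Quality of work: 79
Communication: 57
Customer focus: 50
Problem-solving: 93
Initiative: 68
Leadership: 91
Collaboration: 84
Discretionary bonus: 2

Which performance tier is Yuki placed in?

Weighted total:
  Productivity 84 × 0.05 = 4.2
  Quality of work 79 × 0.22 = 17.38
  Communication 57 × 0.14 = 7.98
  Customer focus 50 × 0.09 = 4.5
  Problem-solving 93 × 0.06 = 5.58
  Initiative 68 × 0.1 = 6.8
  Leadership 91 × 0.24 = 21.84
  Collaboration 84 × 0.1 = 8.4
Sum = 76.68
Discretionary bonus: 76.68 + 2 = 78.68
78.68 is ≥ 77 and < 80 → C+

C+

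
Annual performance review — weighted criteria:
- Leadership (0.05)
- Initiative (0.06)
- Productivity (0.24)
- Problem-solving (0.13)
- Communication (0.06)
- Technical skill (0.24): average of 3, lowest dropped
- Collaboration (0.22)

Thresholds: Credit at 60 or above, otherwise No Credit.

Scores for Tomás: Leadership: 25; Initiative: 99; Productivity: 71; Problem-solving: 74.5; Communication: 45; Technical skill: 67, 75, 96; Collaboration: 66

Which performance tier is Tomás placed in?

Technical skill: drop 67 → average of remaining 2 = 171/2 = 85.5
Weighted total:
  Leadership 25 × 0.05 = 1.25
  Initiative 99 × 0.06 = 5.94
  Productivity 71 × 0.24 = 17.04
  Problem-solving 74.5 × 0.13 = 9.685
  Communication 45 × 0.06 = 2.7
  Technical skill 85.5 × 0.24 = 20.52
  Collaboration 66 × 0.22 = 14.52
Sum = 71.655
71.655 ≥ 60 → Credit

Credit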